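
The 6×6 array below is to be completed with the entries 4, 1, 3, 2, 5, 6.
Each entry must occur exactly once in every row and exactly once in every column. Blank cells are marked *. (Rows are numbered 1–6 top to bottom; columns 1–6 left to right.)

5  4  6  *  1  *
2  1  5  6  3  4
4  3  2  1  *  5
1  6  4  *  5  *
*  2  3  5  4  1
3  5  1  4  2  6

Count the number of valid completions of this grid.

Row 1, column 4: eliminating its row and column leaves {3, 2}.
Row 1, column 6: eliminating its row and column leaves {3, 2}.
Row 3, column 5: eliminating its row and column leaves {6}.
Row 4, column 4: eliminating its row and column leaves {3, 2}.
Row 4, column 6: eliminating its row and column leaves {3, 2}.
Row 5, column 1: eliminating its row and column leaves {6}.
Enumerating the assignments across these blanks that avoid any row or column repeat gives 2 completions.

2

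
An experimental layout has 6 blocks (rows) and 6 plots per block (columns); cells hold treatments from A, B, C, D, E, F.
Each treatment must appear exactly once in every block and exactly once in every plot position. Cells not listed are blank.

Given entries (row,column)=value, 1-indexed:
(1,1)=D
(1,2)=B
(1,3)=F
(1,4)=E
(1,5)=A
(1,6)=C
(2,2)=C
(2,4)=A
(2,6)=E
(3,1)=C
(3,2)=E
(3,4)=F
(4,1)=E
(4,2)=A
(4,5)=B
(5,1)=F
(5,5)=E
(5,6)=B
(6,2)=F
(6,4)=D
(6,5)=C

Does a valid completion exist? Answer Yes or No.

No

Block 2, plot 1: block 2 has {A, C, E} and plot 1 has {C, D, E, F}, so it must be B.
Block 2, plot 3: block 2 has {A, B, C, E} and plot 3 has {F}, so it must be D.
Block 2, plot 5: block 2 has {A, B, C, D, E} and plot 5 has {A, B, C, E}, so it must be F.
Block 3, plot 5: block 3 has {C, E, F} and plot 5 has {A, B, C, E, F}, so it must be D.
Block 3, plot 6: block 3 has {C, D, E, F} and plot 6 has {B, C, E}, so it must be A.
Now block 6, plot 6: block 6 together with plot 6 already contain {A, B, C, D, E, F} — every symbol — so nothing can go there. The grid has no valid completion.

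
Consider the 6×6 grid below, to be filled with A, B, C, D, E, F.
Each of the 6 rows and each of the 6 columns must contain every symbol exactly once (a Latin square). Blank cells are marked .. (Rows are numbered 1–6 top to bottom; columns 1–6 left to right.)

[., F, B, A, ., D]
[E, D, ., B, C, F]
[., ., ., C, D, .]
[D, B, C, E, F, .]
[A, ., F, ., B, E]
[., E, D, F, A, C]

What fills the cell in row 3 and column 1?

F

Row 1, column 1: row 1 has {A, B, D, F} and column 1 has {A, D, E}, leaving only C.
Row 1, column 5: row 1 has {A, B, C, D, F} and column 5 has {A, B, C, D, F}, leaving only E.
Row 2, column 3: row 2 has {B, C, D, E, F} and column 3 has {B, C, D, F}, leaving only A.
Row 3, column 2: row 3 has {C, D} and column 2 has {B, D, E, F}, leaving only A.
Row 3, column 3: row 3 has {A, C, D} and column 3 has {A, B, C, D, F}, leaving only E.
Row 3, column 6: row 3 has {A, C, D, E} and column 6 has {C, D, E, F}, leaving only B.
Row 3 already has {A, B, C, D, E} and column 1 already has {A, C, D, E}, so row 3, column 1 must be F.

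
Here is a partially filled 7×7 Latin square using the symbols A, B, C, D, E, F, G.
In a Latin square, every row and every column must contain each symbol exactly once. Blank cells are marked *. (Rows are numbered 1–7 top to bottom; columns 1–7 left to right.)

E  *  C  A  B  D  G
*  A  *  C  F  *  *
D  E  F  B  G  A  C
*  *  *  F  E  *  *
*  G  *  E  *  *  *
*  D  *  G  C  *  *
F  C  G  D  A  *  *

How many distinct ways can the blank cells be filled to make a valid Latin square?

Row 1, column 2: eliminating its row and column leaves {F}.
Row 2, column 1: eliminating its row and column leaves {B, G}.
Row 2, column 3: eliminating its row and column leaves {B, D, E}.
Row 2, column 6: eliminating its row and column leaves {B, E, G}.
Row 2, column 7: eliminating its row and column leaves {B, D, E}.
Row 4, column 1: eliminating its row and column leaves {A, B, C, G}.
Row 4, column 2: eliminating its row and column leaves {B}.
Row 4, column 3: eliminating its row and column leaves {A, B, D}.
Row 4, column 6: eliminating its row and column leaves {B, C, G}.
Row 4, column 7: eliminating its row and column leaves {A, B, D}.
Row 5, column 1: eliminating its row and column leaves {A, B, C}.
Row 5, column 3: eliminating its row and column leaves {A, B, D}.
Row 5, column 5: eliminating its row and column leaves {D}.
Row 5, column 6: eliminating its row and column leaves {B, C, F}.
Row 5, column 7: eliminating its row and column leaves {A, B, D, F}.
Row 6, column 1: eliminating its row and column leaves {A, B}.
Row 6, column 3: eliminating its row and column leaves {A, B, E}.
Row 6, column 6: eliminating its row and column leaves {B, E, F}.
Row 6, column 7: eliminating its row and column leaves {A, B, E, F}.
Row 7, column 6: eliminating its row and column leaves {B, E}.
Row 7, column 7: eliminating its row and column leaves {B, E}.
Enumerating the assignments across these blanks that avoid any row or column repeat gives 8 completions.

8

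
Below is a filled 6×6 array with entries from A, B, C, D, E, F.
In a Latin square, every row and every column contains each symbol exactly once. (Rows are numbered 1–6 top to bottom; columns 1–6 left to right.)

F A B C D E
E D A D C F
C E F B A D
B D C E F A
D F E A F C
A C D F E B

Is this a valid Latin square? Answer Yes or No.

No

Row 2 contains D twice (at columns 2 and 4); row 5 is also not a permutation.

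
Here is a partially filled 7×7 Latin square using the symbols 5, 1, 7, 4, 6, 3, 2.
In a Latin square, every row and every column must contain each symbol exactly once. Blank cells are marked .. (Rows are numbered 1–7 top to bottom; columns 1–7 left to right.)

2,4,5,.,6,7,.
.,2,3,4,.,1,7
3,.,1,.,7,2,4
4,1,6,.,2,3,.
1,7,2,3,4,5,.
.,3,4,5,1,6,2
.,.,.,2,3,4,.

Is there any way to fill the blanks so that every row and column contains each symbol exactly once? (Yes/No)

Yes

No row or column among the givens repeats a symbol, and propagating forced cells runs into no contradiction.
One valid completion exists (for instance, 2 4 5 1 6 7 3 / 6 2 3 4 5 1 7 / 3 5 1 6 7 2 4 / 4 1 6 7 2 3 5 / 1 7 2 3 4 5 6 / 7 3 4 5 1 6 2 / 5 6 7 2 3 4 1).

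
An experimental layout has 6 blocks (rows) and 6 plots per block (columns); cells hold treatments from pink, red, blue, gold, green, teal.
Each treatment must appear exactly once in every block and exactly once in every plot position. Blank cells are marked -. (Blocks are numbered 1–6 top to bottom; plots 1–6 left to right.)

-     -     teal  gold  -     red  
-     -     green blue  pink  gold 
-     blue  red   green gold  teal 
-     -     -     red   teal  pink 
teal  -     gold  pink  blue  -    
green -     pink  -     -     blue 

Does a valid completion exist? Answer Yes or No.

Yes

No block or plot among the givens repeats a symbol, and propagating forced cells runs into no contradiction.
One valid completion exists (for instance, blue pink teal gold green red / red teal green blue pink gold / pink blue red green gold teal / gold green blue red teal pink / teal red gold pink blue green / green gold pink teal red blue).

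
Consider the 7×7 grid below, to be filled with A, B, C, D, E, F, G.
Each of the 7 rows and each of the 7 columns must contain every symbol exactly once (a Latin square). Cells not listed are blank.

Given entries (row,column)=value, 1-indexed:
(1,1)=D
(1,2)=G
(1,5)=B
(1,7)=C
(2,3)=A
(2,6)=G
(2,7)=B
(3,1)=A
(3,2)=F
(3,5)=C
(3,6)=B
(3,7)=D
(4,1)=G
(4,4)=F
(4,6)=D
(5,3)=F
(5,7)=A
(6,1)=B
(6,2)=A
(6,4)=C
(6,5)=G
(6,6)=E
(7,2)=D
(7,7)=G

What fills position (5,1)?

E

Row 1, column 3: row 1 has {B, C, D, G} and column 3 has {A, F}, leaving only E.
Row 1, column 4: row 1 has {B, C, D, E, G} and column 4 has {C, F}, leaving only A.
Row 1, column 6: row 1 has {A, B, C, D, E, G} and column 6 has {B, D, E, G}, leaving only F.
Row 3, column 3: row 3 has {A, B, C, D, F} and column 3 has {A, E, F}, leaving only G.
Row 3, column 4: row 3 has {A, B, C, D, F, G} and column 4 has {A, C, F}, leaving only E.
Row 2, column 4: row 2 has {A, B, G} and column 4 has {A, C, E, F}, leaving only D.
Row 4, column 7: row 4 has {D, F, G} and column 7 has {A, B, C, D, G}, leaving only E.
Row 4, column 5: row 4 has {D, E, F, G} and column 5 has {B, C, G}, leaving only A.
Row 5, column 6: row 5 has {A, F} and column 6 has {B, D, E, F, G}, leaving only C.
Row 5 already has {A, C, F} and column 1 already has {A, B, D, G}, so row 5, column 1 must be E.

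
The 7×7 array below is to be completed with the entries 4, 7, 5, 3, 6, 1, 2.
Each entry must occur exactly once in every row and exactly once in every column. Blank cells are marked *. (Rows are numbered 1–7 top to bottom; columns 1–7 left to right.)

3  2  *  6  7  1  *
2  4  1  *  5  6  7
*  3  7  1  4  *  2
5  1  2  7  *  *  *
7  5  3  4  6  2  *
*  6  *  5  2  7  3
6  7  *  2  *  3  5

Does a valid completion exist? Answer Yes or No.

Row 3, column 1: row 3 together with column 1 already contain {4, 7, 5, 3, 6, 1, 2} — every symbol — so nothing can go there. The grid has no valid completion.

No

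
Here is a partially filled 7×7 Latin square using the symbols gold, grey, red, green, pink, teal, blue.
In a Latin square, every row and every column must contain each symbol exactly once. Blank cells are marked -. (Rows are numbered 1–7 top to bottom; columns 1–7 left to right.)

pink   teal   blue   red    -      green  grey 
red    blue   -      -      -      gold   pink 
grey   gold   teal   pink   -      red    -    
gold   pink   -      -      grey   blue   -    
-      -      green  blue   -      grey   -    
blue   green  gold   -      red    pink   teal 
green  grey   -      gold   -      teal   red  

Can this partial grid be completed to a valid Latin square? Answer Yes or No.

No row or column among the givens repeats a symbol, and propagating forced cells runs into no contradiction.
One valid completion exists (for instance, pink teal blue red gold green grey / red blue grey green teal gold pink / grey gold teal pink green red blue / gold pink red teal grey blue green / teal red green blue pink grey gold / blue green gold grey red pink teal / green grey pink gold blue teal red).

Yes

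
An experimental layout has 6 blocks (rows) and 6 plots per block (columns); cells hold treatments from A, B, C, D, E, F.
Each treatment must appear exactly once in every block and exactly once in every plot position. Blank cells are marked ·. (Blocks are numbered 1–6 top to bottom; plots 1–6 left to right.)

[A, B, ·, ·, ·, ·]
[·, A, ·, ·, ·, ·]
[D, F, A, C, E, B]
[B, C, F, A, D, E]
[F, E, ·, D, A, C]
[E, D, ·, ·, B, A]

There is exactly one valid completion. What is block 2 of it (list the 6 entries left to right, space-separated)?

C A E B F D

Block 2, plot 1: block 2 has {A} and plot 1 has {A, B, D, E, F}, leaving only C.
Block 2, plot 5: block 2 has {A, C} and plot 5 has {A, B, D, E}, leaving only F.
Block 2, plot 6: block 2 has {A, C, F} and plot 6 has {A, B, C, E}, leaving only D.
Block 1, plot 5: block 1 has {A, B} and plot 5 has {A, B, D, E, F}, leaving only C.
Block 1, plot 6: block 1 has {A, B, C} and plot 6 has {A, B, C, D, E}, leaving only F.
Block 1, plot 4: block 1 has {A, B, C, F} and plot 4 has {A, C, D}, leaving only E.
Block 2, plot 4: block 2 has {A, C, D, F} and plot 4 has {A, C, D, E}, leaving only B.
Block 2, plot 3: block 2 has {A, B, C, D, F} and plot 3 has {A, F}, leaving only E.
So block 2 reads: C A E B F D.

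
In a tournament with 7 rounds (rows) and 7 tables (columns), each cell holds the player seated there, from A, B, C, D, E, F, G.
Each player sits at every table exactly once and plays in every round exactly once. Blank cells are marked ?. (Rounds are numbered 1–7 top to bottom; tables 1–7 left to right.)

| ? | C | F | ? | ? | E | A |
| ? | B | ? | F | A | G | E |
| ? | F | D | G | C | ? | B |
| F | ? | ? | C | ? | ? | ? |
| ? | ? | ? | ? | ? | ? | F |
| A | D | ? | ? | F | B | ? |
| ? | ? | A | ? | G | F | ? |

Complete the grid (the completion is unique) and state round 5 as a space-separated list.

B G E A D C F

Round 2, table 3: round 2 has {A, B, E, F, G} and table 3 has {A, D, F}, leaving only C.
Round 2, table 1: round 2 has {A, B, C, E, F, G} and table 1 has {A, F}, leaving only D.
Round 3, table 1: round 3 has {B, C, D, F, G} and table 1 has {A, D, F}, leaving only E.
Round 3, table 6: round 3 has {B, C, D, E, F, G} and table 6 has {B, E, F, G}, leaving only A.
Round 4, table 6: round 4 has {C, F} and table 6 has {A, B, E, F, G}, leaving only D.
Round 5, table 6: round 5 has {F} and table 6 has {A, B, D, E, F, G}, leaving only C.
Round 4, table 7: round 4 has {C, D, F} and table 7 has {A, B, E, F}, leaving only G.
Round 6, table 4: round 6 has {A, B, D, F} and table 4 has {C, F, G}, leaving only E.
Round 6, table 3: round 6 has {A, B, D, E, F} and table 3 has {A, C, D, F}, leaving only G.
Round 6, table 7: round 6 has {A, B, D, E, F, G} and table 7 has {A, B, E, F, G}, leaving only C.
Round 7, table 2: round 7 has {A, F, G} and table 2 has {B, C, D, F}, leaving only E.
Round 4, table 2: round 4 has {C, D, F, G} and table 2 has {B, C, D, E, F}, leaving only A.
Round 5, table 2: round 5 has {C, F} and table 2 has {A, B, C, D, E, F}, leaving only G.
Round 5, table 1: round 5 has {C, F, G} and table 1 has {A, D, E, F}, leaving only B.
Round 5, table 3: round 5 has {B, C, F, G} and table 3 has {A, C, D, F, G}, leaving only E.
Round 5, table 5: round 5 has {B, C, E, F, G} and table 5 has {A, C, F, G}, leaving only D.
Round 5, table 4: round 5 has {B, C, D, E, F, G} and table 4 has {C, E, F, G}, leaving only A.
So round 5 reads: B G E A D C F.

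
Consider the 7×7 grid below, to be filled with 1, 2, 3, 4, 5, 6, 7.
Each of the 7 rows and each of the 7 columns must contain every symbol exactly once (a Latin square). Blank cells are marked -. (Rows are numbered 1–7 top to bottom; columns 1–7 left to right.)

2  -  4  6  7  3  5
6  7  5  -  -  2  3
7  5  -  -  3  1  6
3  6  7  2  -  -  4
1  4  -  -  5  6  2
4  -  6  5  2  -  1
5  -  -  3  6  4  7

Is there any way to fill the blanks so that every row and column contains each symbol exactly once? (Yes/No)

Yes

No row or column among the givens repeats a symbol, and propagating forced cells runs into no contradiction.
One valid completion exists (for instance, 2 1 4 6 7 3 5 / 6 7 5 1 4 2 3 / 7 5 2 4 3 1 6 / 3 6 7 2 1 5 4 / 1 4 3 7 5 6 2 / 4 3 6 5 2 7 1 / 5 2 1 3 6 4 7).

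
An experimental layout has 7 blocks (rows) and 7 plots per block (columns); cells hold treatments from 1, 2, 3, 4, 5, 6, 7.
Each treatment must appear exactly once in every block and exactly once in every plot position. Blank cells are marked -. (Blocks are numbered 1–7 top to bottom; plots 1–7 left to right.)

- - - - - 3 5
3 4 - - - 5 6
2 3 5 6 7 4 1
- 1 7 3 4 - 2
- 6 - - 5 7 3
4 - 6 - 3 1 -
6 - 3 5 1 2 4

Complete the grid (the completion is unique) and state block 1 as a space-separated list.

7 2 4 1 6 3 5

Block 2, plot 5: block 2 has {3, 4, 5, 6} and plot 5 has {1, 3, 4, 5, 7}, leaving only 2.
Block 1, plot 5: block 1 has {3, 5} and plot 5 has {1, 2, 3, 4, 5, 7}, leaving only 6.
Block 2, plot 3: block 2 has {2, 3, 4, 5, 6} and plot 3 has {3, 5, 6, 7}, leaving only 1.
Block 2, plot 4: block 2 has {1, 2, 3, 4, 5, 6} and plot 4 has {3, 5, 6}, leaving only 7.
Block 4, plot 1: block 4 has {1, 2, 3, 4, 7} and plot 1 has {2, 3, 4, 6}, leaving only 5.
Block 4, plot 6: block 4 has {1, 2, 3, 4, 5, 7} and plot 6 has {1, 2, 3, 4, 5, 7}, leaving only 6.
Block 5, plot 1: block 5 has {3, 5, 6, 7} and plot 1 has {2, 3, 4, 5, 6}, leaving only 1.
Block 1, plot 1: block 1 has {3, 5, 6} and plot 1 has {1, 2, 3, 4, 5, 6}, leaving only 7.
Block 1, plot 2: block 1 has {3, 5, 6, 7} and plot 2 has {1, 3, 4, 6}, leaving only 2.
Block 1, plot 3: block 1 has {2, 3, 5, 6, 7} and plot 3 has {1, 3, 5, 6, 7}, leaving only 4.
Block 1, plot 4: block 1 has {2, 3, 4, 5, 6, 7} and plot 4 has {3, 5, 6, 7}, leaving only 1.
So block 1 reads: 7 2 4 1 6 3 5.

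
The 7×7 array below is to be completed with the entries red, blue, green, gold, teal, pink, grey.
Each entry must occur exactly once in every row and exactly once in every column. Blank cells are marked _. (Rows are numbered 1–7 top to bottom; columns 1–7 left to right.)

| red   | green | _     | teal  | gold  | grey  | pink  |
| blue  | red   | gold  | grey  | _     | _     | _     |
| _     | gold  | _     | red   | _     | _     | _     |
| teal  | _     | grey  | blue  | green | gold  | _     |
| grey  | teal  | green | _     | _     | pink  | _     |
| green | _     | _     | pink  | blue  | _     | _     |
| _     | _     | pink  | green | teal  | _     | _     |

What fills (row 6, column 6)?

teal

Row 1, column 3: row 1 has {red, green, gold, teal, pink, grey} and column 3 has {green, gold, pink, grey}, leaving only blue.
Row 2, column 5: row 2 has {red, blue, gold, grey} and column 5 has {blue, green, gold, teal}, leaving only pink.
Row 3, column 1: row 3 has {red, gold} and column 1 has {red, blue, green, teal, grey}, leaving only pink.
Row 3, column 3: row 3 has {red, gold, pink} and column 3 has {blue, green, gold, pink, grey}, leaving only teal.
Row 3, column 5: row 3 has {red, gold, teal, pink} and column 5 has {blue, green, gold, teal, pink}, leaving only grey.
Row 4, column 2: row 4 has {blue, green, gold, teal, grey} and column 2 has {red, green, gold, teal}, leaving only pink.
Row 4, column 7: row 4 has {blue, green, gold, teal, pink, grey} and column 7 has {pink}, leaving only red.
Row 5, column 4: row 5 has {green, teal, pink, grey} and column 4 has {red, blue, green, teal, pink, grey}, leaving only gold.
Row 5, column 5: row 5 has {green, gold, teal, pink, grey} and column 5 has {blue, green, gold, teal, pink, grey}, leaving only red.
Row 5, column 7: row 5 has {red, green, gold, teal, pink, grey} and column 7 has {red, pink}, leaving only blue.
Row 3, column 7: row 3 has {red, gold, teal, pink, grey} and column 7 has {red, blue, pink}, leaving only green.
Row 2, column 7: row 2 has {red, blue, gold, pink, grey} and column 7 has {red, blue, green, pink}, leaving only teal.
Row 2, column 6: row 2 has {red, blue, gold, teal, pink, grey} and column 6 has {gold, pink, grey}, leaving only green.
Row 3, column 6: row 3 has {red, green, gold, teal, pink, grey} and column 6 has {green, gold, pink, grey}, leaving only blue.
Row 6, column 2: row 6 has {blue, green, pink} and column 2 has {red, green, gold, teal, pink}, leaving only grey.
Row 6, column 3: row 6 has {blue, green, pink, grey} and column 3 has {blue, green, gold, teal, pink, grey}, leaving only red.
Row 6 already has {red, blue, green, pink, grey} and column 6 already has {blue, green, gold, pink, grey}, so row 6, column 6 must be teal.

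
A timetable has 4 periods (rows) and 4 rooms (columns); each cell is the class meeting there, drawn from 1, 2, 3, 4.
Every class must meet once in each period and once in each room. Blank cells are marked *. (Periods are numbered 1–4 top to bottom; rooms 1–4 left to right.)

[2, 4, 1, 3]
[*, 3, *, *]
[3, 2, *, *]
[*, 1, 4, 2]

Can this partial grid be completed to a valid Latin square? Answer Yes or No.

No

Period 3, room 3: period 3 together with room 3 already contain {1, 2, 3, 4} — every symbol — so nothing can go there. The grid has no valid completion.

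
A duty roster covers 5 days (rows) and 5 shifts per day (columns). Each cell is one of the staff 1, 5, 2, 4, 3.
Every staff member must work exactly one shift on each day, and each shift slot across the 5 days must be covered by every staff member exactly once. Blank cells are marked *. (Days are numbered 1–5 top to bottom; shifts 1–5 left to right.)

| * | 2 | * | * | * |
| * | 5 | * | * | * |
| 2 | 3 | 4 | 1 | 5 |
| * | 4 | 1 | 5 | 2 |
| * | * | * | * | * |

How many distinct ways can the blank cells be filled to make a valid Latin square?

Day 1, shift 1: eliminating its day and shift leaves {1, 5, 4, 3}.
Day 1, shift 3: eliminating its day and shift leaves {5, 3}.
Day 1, shift 4: eliminating its day and shift leaves {4, 3}.
Day 1, shift 5: eliminating its day and shift leaves {1, 4, 3}.
Day 2, shift 1: eliminating its day and shift leaves {1, 4, 3}.
Day 2, shift 3: eliminating its day and shift leaves {2, 3}.
Day 2, shift 4: eliminating its day and shift leaves {2, 4, 3}.
Day 2, shift 5: eliminating its day and shift leaves {1, 4, 3}.
Day 4, shift 1: eliminating its day and shift leaves {3}.
Day 5, shift 1: eliminating its day and shift leaves {1, 5, 4, 3}.
Day 5, shift 2: eliminating its day and shift leaves {1}.
Day 5, shift 3: eliminating its day and shift leaves {5, 2, 3}.
Day 5, shift 4: eliminating its day and shift leaves {2, 4, 3}.
Day 5, shift 5: eliminating its day and shift leaves {1, 4, 3}.
Enumerating the assignments across these blanks that avoid any day or shift repeat gives 6 completions.

6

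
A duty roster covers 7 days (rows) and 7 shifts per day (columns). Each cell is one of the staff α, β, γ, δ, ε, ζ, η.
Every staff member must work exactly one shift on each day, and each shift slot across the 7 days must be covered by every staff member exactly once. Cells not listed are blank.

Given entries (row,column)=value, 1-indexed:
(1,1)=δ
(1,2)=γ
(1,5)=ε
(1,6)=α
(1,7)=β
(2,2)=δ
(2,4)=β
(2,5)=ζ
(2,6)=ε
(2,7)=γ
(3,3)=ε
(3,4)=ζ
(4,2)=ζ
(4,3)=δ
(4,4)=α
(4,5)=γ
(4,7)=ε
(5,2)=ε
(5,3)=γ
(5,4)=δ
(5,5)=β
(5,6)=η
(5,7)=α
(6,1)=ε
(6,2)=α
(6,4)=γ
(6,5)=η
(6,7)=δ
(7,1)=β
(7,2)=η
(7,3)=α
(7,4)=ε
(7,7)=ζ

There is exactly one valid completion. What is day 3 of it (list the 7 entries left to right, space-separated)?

Day 3, shift 2: day 3 has {ε, ζ} and shift 2 has {α, γ, δ, ε, ζ, η}, leaving only β.
Day 3, shift 7: day 3 has {β, ε, ζ} and shift 7 has {α, β, γ, δ, ε, ζ}, leaving only η.
Day 1, shift 4: day 1 has {α, β, γ, δ, ε} and shift 4 has {α, β, γ, δ, ε, ζ}, leaving only η.
Day 1, shift 3: day 1 has {α, β, γ, δ, ε, η} and shift 3 has {α, γ, δ, ε}, leaving only ζ.
Day 2, shift 3: day 2 has {β, γ, δ, ε, ζ} and shift 3 has {α, γ, δ, ε, ζ}, leaving only η.
Day 2, shift 1: day 2 has {β, γ, δ, ε, ζ, η} and shift 1 has {β, δ, ε}, leaving only α.
Day 3, shift 1: day 3 has {β, ε, ζ, η} and shift 1 has {α, β, δ, ε}, leaving only γ.
Day 3, shift 6: day 3 has {β, γ, ε, ζ, η} and shift 6 has {α, ε, η}, leaving only δ.
Day 3, shift 5: day 3 has {β, γ, δ, ε, ζ, η} and shift 5 has {β, γ, ε, ζ, η}, leaving only α.
So day 3 reads: γ β ε ζ α δ η.

γ β ε ζ α δ η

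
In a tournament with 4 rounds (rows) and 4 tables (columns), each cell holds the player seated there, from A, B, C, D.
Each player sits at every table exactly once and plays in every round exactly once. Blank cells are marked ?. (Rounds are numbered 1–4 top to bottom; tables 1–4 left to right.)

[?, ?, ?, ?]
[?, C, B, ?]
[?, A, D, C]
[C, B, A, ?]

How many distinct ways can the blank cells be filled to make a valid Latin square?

1

Round 1, table 1: eliminating its round and table leaves {A, B, D}.
Round 1, table 2: eliminating its round and table leaves {D}.
Round 1, table 3: eliminating its round and table leaves {C}.
Round 1, table 4: eliminating its round and table leaves {A, B, D}.
Round 2, table 1: eliminating its round and table leaves {A, D}.
Round 2, table 4: eliminating its round and table leaves {A, D}.
Round 3, table 1: eliminating its round and table leaves {B}.
Round 4, table 4: eliminating its round and table leaves {D}.
Only one assignment across all blanks avoids any round or table repeat, giving 1 completion.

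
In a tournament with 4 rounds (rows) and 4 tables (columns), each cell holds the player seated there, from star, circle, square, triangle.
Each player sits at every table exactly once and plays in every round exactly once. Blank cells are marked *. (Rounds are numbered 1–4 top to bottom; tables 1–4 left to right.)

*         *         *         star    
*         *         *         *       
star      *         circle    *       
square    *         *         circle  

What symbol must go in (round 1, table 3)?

Round 1, table 3 is narrowed to {square, triangle}.
If it were triangle, then round 4, table 3 would be left with no valid symbol.
So round 1, table 3 must be square.

square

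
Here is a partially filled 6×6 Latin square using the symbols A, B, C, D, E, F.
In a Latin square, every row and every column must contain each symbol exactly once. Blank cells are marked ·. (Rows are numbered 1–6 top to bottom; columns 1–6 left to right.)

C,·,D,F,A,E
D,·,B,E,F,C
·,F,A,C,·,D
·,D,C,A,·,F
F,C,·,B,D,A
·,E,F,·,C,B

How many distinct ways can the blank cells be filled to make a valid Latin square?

2

Row 1, column 2: eliminating its row and column leaves {B}.
Row 2, column 2: eliminating its row and column leaves {A}.
Row 3, column 1: eliminating its row and column leaves {B, E}.
Row 3, column 5: eliminating its row and column leaves {B, E}.
Row 4, column 1: eliminating its row and column leaves {B, E}.
Row 4, column 5: eliminating its row and column leaves {B, E}.
Row 5, column 3: eliminating its row and column leaves {E}.
Row 6, column 1: eliminating its row and column leaves {A}.
Row 6, column 4: eliminating its row and column leaves {D}.
Enumerating the assignments across these blanks that avoid any row or column repeat gives 2 completions.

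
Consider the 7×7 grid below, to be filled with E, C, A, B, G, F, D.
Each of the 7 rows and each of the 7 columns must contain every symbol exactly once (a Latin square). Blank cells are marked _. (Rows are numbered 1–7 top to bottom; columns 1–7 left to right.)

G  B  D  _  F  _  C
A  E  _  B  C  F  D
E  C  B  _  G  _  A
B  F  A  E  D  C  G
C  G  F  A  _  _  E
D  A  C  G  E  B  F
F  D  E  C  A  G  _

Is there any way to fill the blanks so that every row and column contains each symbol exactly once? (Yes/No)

Row 1, column 4: row 1 together with column 4 already contain {E, C, A, B, G, F, D} — every symbol — so nothing can go there. The grid has no valid completion.

No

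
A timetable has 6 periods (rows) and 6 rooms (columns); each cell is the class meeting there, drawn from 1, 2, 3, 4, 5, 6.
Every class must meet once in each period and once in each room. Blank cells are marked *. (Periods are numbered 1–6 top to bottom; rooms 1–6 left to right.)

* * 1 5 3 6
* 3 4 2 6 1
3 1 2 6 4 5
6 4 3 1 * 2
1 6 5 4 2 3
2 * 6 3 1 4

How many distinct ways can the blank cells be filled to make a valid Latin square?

Period 1, room 1: eliminating its period and room leaves {4}.
Period 1, room 2: eliminating its period and room leaves {2}.
Period 2, room 1: eliminating its period and room leaves {5}.
Period 4, room 5: eliminating its period and room leaves {5}.
Period 6, room 2: eliminating its period and room leaves {5}.
Only one assignment across all blanks avoids any period or room repeat, giving 1 completion.

1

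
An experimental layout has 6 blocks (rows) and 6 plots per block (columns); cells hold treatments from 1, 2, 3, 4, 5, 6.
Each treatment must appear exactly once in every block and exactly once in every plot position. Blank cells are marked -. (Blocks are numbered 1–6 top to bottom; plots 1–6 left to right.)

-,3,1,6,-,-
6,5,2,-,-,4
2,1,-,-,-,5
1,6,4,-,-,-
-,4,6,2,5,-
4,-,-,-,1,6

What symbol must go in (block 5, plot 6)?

Block 1, plot 1: block 1 has {1, 3, 6} and plot 1 has {1, 2, 4, 6}, leaving only 5.
Block 1, plot 6: block 1 has {1, 3, 5, 6} and plot 6 has {4, 5, 6}, leaving only 2.
Block 1, plot 5: block 1 has {1, 2, 3, 5, 6} and plot 5 has {1, 5}, leaving only 4.
Block 2, plot 5: block 2 has {2, 4, 5, 6} and plot 5 has {1, 4, 5}, leaving only 3.
Block 2, plot 4: block 2 has {2, 3, 4, 5, 6} and plot 4 has {2, 6}, leaving only 1.
Block 3, plot 3: block 3 has {1, 2, 5} and plot 3 has {1, 2, 4, 6}, leaving only 3.
Block 3, plot 4: block 3 has {1, 2, 3, 5} and plot 4 has {1, 2, 6}, leaving only 4.
Block 3, plot 5: block 3 has {1, 2, 3, 4, 5} and plot 5 has {1, 3, 4, 5}, leaving only 6.
Block 4, plot 5: block 4 has {1, 4, 6} and plot 5 has {1, 3, 4, 5, 6}, leaving only 2.
Block 4, plot 6: block 4 has {1, 2, 4, 6} and plot 6 has {2, 4, 5, 6}, leaving only 3.
Block 5 already has {2, 4, 5, 6} and plot 6 already has {2, 3, 4, 5, 6}, so block 5, plot 6 must be 1.

1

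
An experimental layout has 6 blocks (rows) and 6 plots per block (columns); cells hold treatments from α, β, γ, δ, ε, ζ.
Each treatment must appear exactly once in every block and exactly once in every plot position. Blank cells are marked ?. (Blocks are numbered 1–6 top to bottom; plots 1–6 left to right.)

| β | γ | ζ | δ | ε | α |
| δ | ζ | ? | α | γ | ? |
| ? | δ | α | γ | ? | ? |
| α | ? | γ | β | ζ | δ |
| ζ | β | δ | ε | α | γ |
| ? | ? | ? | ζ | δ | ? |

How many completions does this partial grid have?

Block 2, plot 3: eliminating its block and plot leaves {β, ε}.
Block 2, plot 6: eliminating its block and plot leaves {β, ε}.
Block 3, plot 1: eliminating its block and plot leaves {ε}.
Block 3, plot 5: eliminating its block and plot leaves {β}.
Block 3, plot 6: eliminating its block and plot leaves {β, ε, ζ}.
Block 4, plot 2: eliminating its block and plot leaves {ε}.
Block 6, plot 1: eliminating its block and plot leaves {γ, ε}.
Block 6, plot 2: eliminating its block and plot leaves {α, ε}.
Block 6, plot 3: eliminating its block and plot leaves {β, ε}.
Block 6, plot 6: eliminating its block and plot leaves {β, ε}.
Enumerating the assignments across these blanks that avoid any block or plot repeat gives 2 completions.

2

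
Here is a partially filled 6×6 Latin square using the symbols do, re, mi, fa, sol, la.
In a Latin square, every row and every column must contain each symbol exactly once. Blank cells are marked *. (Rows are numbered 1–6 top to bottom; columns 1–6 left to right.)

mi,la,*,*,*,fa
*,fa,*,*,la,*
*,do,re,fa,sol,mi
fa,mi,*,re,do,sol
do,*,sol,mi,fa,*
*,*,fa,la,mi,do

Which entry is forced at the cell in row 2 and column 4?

Row 1, column 3: row 1 has {mi, fa, la} and column 3 has {re, fa, sol}, leaving only do.
Row 1, column 4: row 1 has {do, mi, fa, la} and column 4 has {re, mi, fa, la}, leaving only sol.
Row 2 already has {fa, la} and column 4 already has {re, mi, fa, sol, la}, so row 2, column 4 must be do.

do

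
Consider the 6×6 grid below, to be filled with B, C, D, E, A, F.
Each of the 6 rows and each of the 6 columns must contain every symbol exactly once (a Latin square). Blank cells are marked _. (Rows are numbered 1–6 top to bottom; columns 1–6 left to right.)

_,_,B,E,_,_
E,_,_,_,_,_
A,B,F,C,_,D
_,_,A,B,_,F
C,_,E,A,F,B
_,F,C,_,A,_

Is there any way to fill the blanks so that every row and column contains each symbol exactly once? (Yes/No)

No row or column among the givens repeats a symbol, and propagating forced cells runs into no contradiction.
One valid completion exists (for instance, F C B E D A / E A D F B C / A B F C E D / D E A B C F / C D E A F B / B F C D A E).

Yes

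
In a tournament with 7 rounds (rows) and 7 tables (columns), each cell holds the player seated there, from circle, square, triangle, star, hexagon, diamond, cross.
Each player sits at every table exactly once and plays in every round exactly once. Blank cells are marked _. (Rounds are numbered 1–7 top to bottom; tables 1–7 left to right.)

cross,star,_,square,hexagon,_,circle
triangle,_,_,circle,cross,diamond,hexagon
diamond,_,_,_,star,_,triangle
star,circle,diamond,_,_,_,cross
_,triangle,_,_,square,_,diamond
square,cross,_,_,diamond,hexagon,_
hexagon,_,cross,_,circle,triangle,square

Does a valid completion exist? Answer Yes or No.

Round 1, table 6: round 1 together with table 6 already contain {circle, square, triangle, star, hexagon, diamond, cross} — every symbol — so nothing can go there. The grid has no valid completion.

No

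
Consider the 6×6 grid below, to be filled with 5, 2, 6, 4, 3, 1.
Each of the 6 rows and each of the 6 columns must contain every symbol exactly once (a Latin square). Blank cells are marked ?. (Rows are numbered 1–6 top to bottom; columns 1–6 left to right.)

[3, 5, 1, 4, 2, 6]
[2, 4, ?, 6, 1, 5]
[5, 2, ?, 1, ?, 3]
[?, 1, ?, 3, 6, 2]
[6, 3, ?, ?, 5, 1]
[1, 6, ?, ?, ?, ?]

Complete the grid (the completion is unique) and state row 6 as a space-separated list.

Row 6, column 6: row 6 has {6, 1} and column 6 has {5, 2, 6, 3, 1}, leaving only 4.
Row 6, column 5: row 6 has {6, 4, 1} and column 5 has {5, 2, 6, 1}, leaving only 3.
Row 2, column 3: row 2 has {5, 2, 6, 4, 1} and column 3 has {1}, leaving only 3.
Row 3, column 5: row 3 has {5, 2, 3, 1} and column 5 has {5, 2, 6, 3, 1}, leaving only 4.
Row 3, column 3: row 3 has {5, 2, 4, 3, 1} and column 3 has {3, 1}, leaving only 6.
Row 4, column 1: row 4 has {2, 6, 3, 1} and column 1 has {5, 2, 6, 3, 1}, leaving only 4.
Row 4, column 3: row 4 has {2, 6, 4, 3, 1} and column 3 has {6, 3, 1}, leaving only 5.
Row 6, column 3: row 6 has {6, 4, 3, 1} and column 3 has {5, 6, 3, 1}, leaving only 2.
Row 6, column 4: row 6 has {2, 6, 4, 3, 1} and column 4 has {6, 4, 3, 1}, leaving only 5.
So row 6 reads: 1 6 2 5 3 4.

1 6 2 5 3 4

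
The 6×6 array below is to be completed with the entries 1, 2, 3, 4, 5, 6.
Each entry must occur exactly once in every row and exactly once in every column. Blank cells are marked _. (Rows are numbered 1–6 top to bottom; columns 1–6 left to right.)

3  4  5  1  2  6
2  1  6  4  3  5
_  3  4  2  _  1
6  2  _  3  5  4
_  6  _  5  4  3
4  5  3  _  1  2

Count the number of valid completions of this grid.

Row 3, column 1: eliminating its row and column leaves {5}.
Row 3, column 5: eliminating its row and column leaves {6}.
Row 4, column 3: eliminating its row and column leaves {1}.
Row 5, column 1: eliminating its row and column leaves {1}.
Row 5, column 3: eliminating its row and column leaves {1, 2}.
Row 6, column 4: eliminating its row and column leaves {6}.
Only one assignment across all blanks avoids any row or column repeat, giving 1 completion.

1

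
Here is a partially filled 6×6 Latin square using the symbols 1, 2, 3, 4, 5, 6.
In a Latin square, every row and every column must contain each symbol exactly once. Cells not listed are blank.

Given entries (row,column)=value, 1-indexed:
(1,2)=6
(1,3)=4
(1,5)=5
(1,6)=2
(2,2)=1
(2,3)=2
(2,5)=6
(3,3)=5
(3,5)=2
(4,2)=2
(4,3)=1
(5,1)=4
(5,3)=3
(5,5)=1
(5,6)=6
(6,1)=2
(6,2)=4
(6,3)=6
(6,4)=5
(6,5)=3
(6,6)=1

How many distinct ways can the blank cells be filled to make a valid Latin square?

3

Row 1, column 1: eliminating its row and column leaves {1, 3}.
Row 1, column 4: eliminating its row and column leaves {1, 3}.
Row 2, column 1: eliminating its row and column leaves {3, 5}.
Row 2, column 4: eliminating its row and column leaves {3, 4}.
Row 2, column 6: eliminating its row and column leaves {3, 4, 5}.
Row 3, column 1: eliminating its row and column leaves {1, 3, 6}.
Row 3, column 2: eliminating its row and column leaves {3}.
Row 3, column 4: eliminating its row and column leaves {1, 3, 4, 6}.
Row 3, column 6: eliminating its row and column leaves {3, 4}.
Row 4, column 1: eliminating its row and column leaves {3, 5, 6}.
Row 4, column 4: eliminating its row and column leaves {3, 4, 6}.
Row 4, column 5: eliminating its row and column leaves {4}.
Row 4, column 6: eliminating its row and column leaves {3, 4, 5}.
Row 5, column 2: eliminating its row and column leaves {5}.
Row 5, column 4: eliminating its row and column leaves {2}.
Enumerating the assignments across these blanks that avoid any row or column repeat gives 3 completions.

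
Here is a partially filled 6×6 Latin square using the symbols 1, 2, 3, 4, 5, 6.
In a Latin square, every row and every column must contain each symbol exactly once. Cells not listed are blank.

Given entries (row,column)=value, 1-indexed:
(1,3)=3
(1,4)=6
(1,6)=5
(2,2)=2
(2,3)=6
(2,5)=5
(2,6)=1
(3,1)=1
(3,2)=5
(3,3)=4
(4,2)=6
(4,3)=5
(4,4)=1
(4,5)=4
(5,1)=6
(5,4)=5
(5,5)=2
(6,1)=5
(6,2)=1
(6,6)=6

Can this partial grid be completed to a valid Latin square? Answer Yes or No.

No row or column among the givens repeats a symbol, and propagating forced cells runs into no contradiction.
One valid completion exists (for instance, 2 4 3 6 1 5 / 4 2 6 3 5 1 / 1 5 4 2 6 3 / 3 6 5 1 4 2 / 6 3 1 5 2 4 / 5 1 2 4 3 6).

Yes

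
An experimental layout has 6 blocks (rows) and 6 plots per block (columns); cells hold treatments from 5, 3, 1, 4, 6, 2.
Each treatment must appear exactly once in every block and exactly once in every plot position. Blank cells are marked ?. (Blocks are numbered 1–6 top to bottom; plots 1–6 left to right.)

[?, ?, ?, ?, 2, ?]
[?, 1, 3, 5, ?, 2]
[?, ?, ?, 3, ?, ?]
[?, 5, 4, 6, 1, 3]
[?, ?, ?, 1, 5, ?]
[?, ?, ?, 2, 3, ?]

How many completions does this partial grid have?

36

Block 1, plot 1: eliminating its block and plot leaves {5, 3, 1, 4, 6}.
Block 1, plot 2: eliminating its block and plot leaves {3, 4, 6}.
Block 1, plot 3: eliminating its block and plot leaves {5, 1, 6}.
Block 1, plot 4: eliminating its block and plot leaves {4}.
Block 1, plot 6: eliminating its block and plot leaves {5, 1, 4, 6}.
Block 2, plot 1: eliminating its block and plot leaves {4, 6}.
Block 2, plot 5: eliminating its block and plot leaves {4, 6}.
Block 3, plot 1: eliminating its block and plot leaves {5, 1, 4, 6, 2}.
Block 3, plot 2: eliminating its block and plot leaves {4, 6, 2}.
Block 3, plot 3: eliminating its block and plot leaves {5, 1, 6, 2}.
Block 3, plot 5: eliminating its block and plot leaves {4, 6}.
Block 3, plot 6: eliminating its block and plot leaves {5, 1, 4, 6}.
Block 4, plot 1: eliminating its block and plot leaves {2}.
Block 5, plot 1: eliminating its block and plot leaves {3, 4, 6, 2}.
Block 5, plot 2: eliminating its block and plot leaves {3, 4, 6, 2}.
Block 5, plot 3: eliminating its block and plot leaves {6, 2}.
Block 5, plot 6: eliminating its block and plot leaves {4, 6}.
Block 6, plot 1: eliminating its block and plot leaves {5, 1, 4, 6}.
Block 6, plot 2: eliminating its block and plot leaves {4, 6}.
Block 6, plot 3: eliminating its block and plot leaves {5, 1, 6}.
Block 6, plot 6: eliminating its block and plot leaves {5, 1, 4, 6}.
Enumerating the assignments across these blanks that avoid any block or plot repeat gives 36 completions.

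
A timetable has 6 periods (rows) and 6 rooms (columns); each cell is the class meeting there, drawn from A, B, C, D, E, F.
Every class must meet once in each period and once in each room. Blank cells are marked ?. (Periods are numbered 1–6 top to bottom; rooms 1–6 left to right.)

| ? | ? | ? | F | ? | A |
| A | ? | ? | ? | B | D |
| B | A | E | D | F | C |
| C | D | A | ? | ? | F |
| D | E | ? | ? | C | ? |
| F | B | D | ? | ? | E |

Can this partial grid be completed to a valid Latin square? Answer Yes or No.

No period or room among the givens repeats a symbol, and propagating forced cells runs into no contradiction.
One valid completion exists (for instance, E C B F D A / A F C E B D / B A E D F C / C D A B E F / D E F A C B / F B D C A E).

Yes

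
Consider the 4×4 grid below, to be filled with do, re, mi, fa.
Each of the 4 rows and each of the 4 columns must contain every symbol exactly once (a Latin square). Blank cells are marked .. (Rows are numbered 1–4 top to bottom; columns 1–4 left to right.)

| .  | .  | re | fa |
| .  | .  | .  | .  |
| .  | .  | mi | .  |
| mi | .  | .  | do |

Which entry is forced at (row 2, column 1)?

re

Row 1, column 1: row 1 has {re, fa} and column 1 has {mi}, leaving only do.
Row 1, column 2: row 1 has {do, re, fa} and column 2 has {}, leaving only mi.
Row 3, column 4: row 3 has {mi} and column 4 has {do, fa}, leaving only re.
Row 2, column 4: row 2 has {} and column 4 has {do, re, fa}, leaving only mi.
Row 3, column 1: row 3 has {re, mi} and column 1 has {do, mi}, leaving only fa.
Row 2 already has {mi} and column 1 already has {do, mi, fa}, so row 2, column 1 must be re.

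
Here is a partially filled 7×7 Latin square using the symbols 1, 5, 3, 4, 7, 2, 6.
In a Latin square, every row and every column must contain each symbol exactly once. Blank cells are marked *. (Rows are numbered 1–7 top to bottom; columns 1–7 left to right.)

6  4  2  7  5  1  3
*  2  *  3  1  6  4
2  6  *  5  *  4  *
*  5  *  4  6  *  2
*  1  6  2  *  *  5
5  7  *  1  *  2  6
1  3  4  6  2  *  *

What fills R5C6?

3

Row 2, column 1: row 2 has {1, 3, 4, 2, 6} and column 1 has {1, 5, 2, 6}, leaving only 7.
Row 2, column 3: row 2 has {1, 3, 4, 7, 2, 6} and column 3 has {4, 2, 6}, leaving only 5.
Row 4, column 1: row 4 has {5, 4, 2, 6} and column 1 has {1, 5, 7, 2, 6}, leaving only 3.
Row 4, column 6: row 4 has {5, 3, 4, 2, 6} and column 6 has {1, 4, 2, 6}, leaving only 7.
Row 5 already has {1, 5, 2, 6} and column 6 already has {1, 4, 7, 2, 6}, so row 5, column 6 must be 3.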